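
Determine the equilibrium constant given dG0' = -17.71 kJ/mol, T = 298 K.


Keq = exp(-dG0 * 1000 / (R * T))
Keq = exp(-(-17.71) * 1000 / (8.314 * 298))
Keq = 1271.7221

1271.7221


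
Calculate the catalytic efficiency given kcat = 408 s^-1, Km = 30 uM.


Catalytic efficiency = kcat / Km
= 408 / 30
= 13.6 uM^-1*s^-1

13.6 uM^-1*s^-1


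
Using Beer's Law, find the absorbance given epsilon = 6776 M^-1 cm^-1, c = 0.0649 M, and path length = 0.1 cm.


A = epsilon * c * l
A = 6776 * 0.0649 * 0.1
A = 43.9762

43.9762


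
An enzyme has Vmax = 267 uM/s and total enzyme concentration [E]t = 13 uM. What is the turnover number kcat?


kcat = Vmax / [E]t
kcat = 267 / 13
kcat = 20.5385 s^-1

20.5385 s^-1


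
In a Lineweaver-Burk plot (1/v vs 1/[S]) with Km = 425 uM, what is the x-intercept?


x-intercept = -1/Km
= -1/425
= -0.0024 1/uM

-0.0024 1/uM


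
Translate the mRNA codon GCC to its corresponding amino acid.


Standard genetic code lookup.
Codon GCC -> Ala

Ala


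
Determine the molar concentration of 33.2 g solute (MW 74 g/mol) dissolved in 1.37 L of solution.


C = (mass / MW) / volume
C = (33.2 / 74) / 1.37
C = 0.3275 M

0.3275 M


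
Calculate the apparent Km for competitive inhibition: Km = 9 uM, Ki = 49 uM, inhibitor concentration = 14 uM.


Km_app = Km * (1 + [I]/Ki)
Km_app = 9 * (1 + 14/49)
Km_app = 11.5714 uM

11.5714 uM


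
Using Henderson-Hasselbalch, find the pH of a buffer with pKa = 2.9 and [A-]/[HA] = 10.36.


pH = pKa + log10([A-]/[HA])
pH = 2.9 + log10(10.36)
pH = 3.9154

3.9154


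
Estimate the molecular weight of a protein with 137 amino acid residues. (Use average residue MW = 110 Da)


MW = n_residues * 110 Da
MW = 137 * 110
MW = 15070 Da

15070 Da


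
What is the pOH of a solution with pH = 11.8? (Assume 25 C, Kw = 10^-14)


pOH = 14 - pH
pOH = 14 - 11.8
pOH = 2.2

2.2


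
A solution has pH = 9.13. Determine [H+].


[H+] = 10^(-pH)
[H+] = 10^(-9.13)
[H+] = 7.413e-10 M

7.413e-10 M


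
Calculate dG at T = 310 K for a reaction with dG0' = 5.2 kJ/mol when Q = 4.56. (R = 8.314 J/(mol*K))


dG = dG0' + RT * ln(Q) / 1000
dG = 5.2 + 8.314 * 310 * ln(4.56) / 1000
dG = 9.1107 kJ/mol

9.1107 kJ/mol


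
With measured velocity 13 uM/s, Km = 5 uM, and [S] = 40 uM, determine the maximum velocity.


Vmax = v * (Km + [S]) / [S]
Vmax = 13 * (5 + 40) / 40
Vmax = 14.625 uM/s

14.625 uM/s


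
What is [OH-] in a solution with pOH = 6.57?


[OH-] = 10^(-pOH)
[OH-] = 10^(-6.57)
[OH-] = 2.692e-07 M

2.692e-07 M


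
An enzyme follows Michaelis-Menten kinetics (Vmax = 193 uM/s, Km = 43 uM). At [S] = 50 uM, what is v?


v = Vmax * [S] / (Km + [S])
v = 193 * 50 / (43 + 50)
v = 103.7634 uM/s

103.7634 uM/s


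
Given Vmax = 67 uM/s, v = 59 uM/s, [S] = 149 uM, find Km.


Km = [S] * (Vmax - v) / v
Km = 149 * (67 - 59) / 59
Km = 20.2034 uM

20.2034 uM


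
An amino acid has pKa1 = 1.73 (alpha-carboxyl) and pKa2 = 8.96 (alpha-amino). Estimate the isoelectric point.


pI = (pKa1 + pKa2) / 2
pI = (1.73 + 8.96) / 2
pI = 5.345

5.345


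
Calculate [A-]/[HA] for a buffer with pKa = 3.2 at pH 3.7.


[A-]/[HA] = 10^(pH - pKa)
= 10^(3.7 - 3.2)
= 3.1623

3.1623


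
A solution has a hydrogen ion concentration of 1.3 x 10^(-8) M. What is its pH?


pH = -log10([H+])
pH = -log10(1.3 x 10^(-8))
pH = 7.8861

7.8861


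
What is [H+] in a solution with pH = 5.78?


[H+] = 10^(-pH)
[H+] = 10^(-5.78)
[H+] = 1.660e-06 M

1.660e-06 M


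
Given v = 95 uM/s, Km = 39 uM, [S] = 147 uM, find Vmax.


Vmax = v * (Km + [S]) / [S]
Vmax = 95 * (39 + 147) / 147
Vmax = 120.2041 uM/s

120.2041 uM/s


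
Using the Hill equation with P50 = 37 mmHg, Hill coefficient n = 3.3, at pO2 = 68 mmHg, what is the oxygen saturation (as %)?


Y = pO2^n / (P50^n + pO2^n)
Y = 68^3.3 / (37^3.3 + 68^3.3)
Y = 88.17%

88.17%


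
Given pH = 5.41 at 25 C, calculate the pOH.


pOH = 14 - pH
pOH = 14 - 5.41
pOH = 8.59

8.59


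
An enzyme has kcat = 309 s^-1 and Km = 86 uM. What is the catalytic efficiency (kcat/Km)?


Catalytic efficiency = kcat / Km
= 309 / 86
= 3.593 uM^-1*s^-1

3.593 uM^-1*s^-1


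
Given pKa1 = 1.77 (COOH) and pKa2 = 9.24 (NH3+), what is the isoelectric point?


pI = (pKa1 + pKa2) / 2
pI = (1.77 + 9.24) / 2
pI = 5.505

5.505


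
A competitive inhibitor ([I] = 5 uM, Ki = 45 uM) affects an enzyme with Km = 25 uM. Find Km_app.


Km_app = Km * (1 + [I]/Ki)
Km_app = 25 * (1 + 5/45)
Km_app = 27.7778 uM

27.7778 uM


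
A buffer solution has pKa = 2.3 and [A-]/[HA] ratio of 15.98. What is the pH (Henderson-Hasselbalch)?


pH = pKa + log10([A-]/[HA])
pH = 2.3 + log10(15.98)
pH = 3.5036

3.5036


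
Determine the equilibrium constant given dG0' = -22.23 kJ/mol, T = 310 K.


Keq = exp(-dG0 * 1000 / (R * T))
Keq = exp(-(-22.23) * 1000 / (8.314 * 310))
Keq = 5570.119

5570.119


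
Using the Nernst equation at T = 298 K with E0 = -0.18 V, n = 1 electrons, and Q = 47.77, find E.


E = E0 - (RT/nF) * ln(Q)
E = -0.18 - (8.314 * 298 / (1 * 96485)) * ln(47.77)
E = -0.2793 V

-0.2793 V


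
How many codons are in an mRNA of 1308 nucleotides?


codons = nucleotides / 3
codons = 1308 / 3 = 436

436


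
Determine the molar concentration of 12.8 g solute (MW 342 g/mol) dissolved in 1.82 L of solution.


C = (mass / MW) / volume
C = (12.8 / 342) / 1.82
C = 0.0206 M

0.0206 M


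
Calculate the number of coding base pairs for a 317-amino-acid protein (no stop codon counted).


Each amino acid = 1 codon = 3 bp
bp = 317 * 3 = 951 bp

951 bp


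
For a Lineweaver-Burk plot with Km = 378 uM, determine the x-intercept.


x-intercept = -1/Km
= -1/378
= -0.0026 1/uM

-0.0026 1/uM


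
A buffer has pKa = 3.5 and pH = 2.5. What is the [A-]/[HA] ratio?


[A-]/[HA] = 10^(pH - pKa)
= 10^(2.5 - 3.5)
= 0.1

0.1


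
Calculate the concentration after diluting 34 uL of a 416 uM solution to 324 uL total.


C2 = C1 * V1 / V2
C2 = 416 * 34 / 324
C2 = 43.6543 uM

43.6543 uM


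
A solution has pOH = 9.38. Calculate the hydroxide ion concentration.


[OH-] = 10^(-pOH)
[OH-] = 10^(-9.38)
[OH-] = 4.169e-10 M

4.169e-10 M


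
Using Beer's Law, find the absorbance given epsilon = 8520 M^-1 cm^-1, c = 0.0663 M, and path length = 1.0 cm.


A = epsilon * c * l
A = 8520 * 0.0663 * 1.0
A = 564.876

564.876


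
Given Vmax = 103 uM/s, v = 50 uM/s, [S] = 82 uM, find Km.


Km = [S] * (Vmax - v) / v
Km = 82 * (103 - 50) / 50
Km = 86.92 uM

86.92 uM


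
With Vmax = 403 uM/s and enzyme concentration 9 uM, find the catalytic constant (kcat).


kcat = Vmax / [E]t
kcat = 403 / 9
kcat = 44.7778 s^-1

44.7778 s^-1


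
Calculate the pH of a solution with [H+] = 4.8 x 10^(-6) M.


pH = -log10([H+])
pH = -log10(4.8 x 10^(-6))
pH = 5.3188

5.3188


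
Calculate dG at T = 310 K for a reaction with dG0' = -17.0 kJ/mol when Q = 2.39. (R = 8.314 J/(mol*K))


dG = dG0' + RT * ln(Q) / 1000
dG = -17.0 + 8.314 * 310 * ln(2.39) / 1000
dG = -14.7544 kJ/mol

-14.7544 kJ/mol


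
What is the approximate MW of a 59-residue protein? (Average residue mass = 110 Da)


MW = n_residues * 110 Da
MW = 59 * 110
MW = 6490 Da

6490 Da


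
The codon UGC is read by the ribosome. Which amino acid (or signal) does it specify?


Standard genetic code lookup.
Codon UGC -> Cys

Cys


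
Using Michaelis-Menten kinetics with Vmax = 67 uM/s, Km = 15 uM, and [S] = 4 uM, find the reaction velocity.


v = Vmax * [S] / (Km + [S])
v = 67 * 4 / (15 + 4)
v = 14.1053 uM/s

14.1053 uM/s


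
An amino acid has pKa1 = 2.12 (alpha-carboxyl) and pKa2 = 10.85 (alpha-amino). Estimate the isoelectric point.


pI = (pKa1 + pKa2) / 2
pI = (2.12 + 10.85) / 2
pI = 6.485

6.485


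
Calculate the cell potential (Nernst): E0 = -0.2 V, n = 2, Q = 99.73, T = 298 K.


E = E0 - (RT/nF) * ln(Q)
E = -0.2 - (8.314 * 298 / (2 * 96485)) * ln(99.73)
E = -0.2591 V

-0.2591 V


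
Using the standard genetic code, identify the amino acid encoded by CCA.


Standard genetic code lookup.
Codon CCA -> Pro

Pro


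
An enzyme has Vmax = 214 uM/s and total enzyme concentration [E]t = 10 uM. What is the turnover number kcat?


kcat = Vmax / [E]t
kcat = 214 / 10
kcat = 21.4 s^-1

21.4 s^-1


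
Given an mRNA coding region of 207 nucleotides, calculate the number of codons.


codons = nucleotides / 3
codons = 207 / 3 = 69

69


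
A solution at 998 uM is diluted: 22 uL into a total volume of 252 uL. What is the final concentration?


C2 = C1 * V1 / V2
C2 = 998 * 22 / 252
C2 = 87.127 uM

87.127 uM


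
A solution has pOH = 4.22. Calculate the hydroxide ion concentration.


[OH-] = 10^(-pOH)
[OH-] = 10^(-4.22)
[OH-] = 6.026e-05 M

6.026e-05 M


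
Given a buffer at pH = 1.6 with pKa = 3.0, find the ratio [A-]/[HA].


[A-]/[HA] = 10^(pH - pKa)
= 10^(1.6 - 3.0)
= 0.0398

0.0398


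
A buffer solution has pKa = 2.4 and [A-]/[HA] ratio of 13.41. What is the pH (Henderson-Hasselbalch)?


pH = pKa + log10([A-]/[HA])
pH = 2.4 + log10(13.41)
pH = 3.5274

3.5274


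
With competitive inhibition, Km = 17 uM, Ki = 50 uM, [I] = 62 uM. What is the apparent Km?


Km_app = Km * (1 + [I]/Ki)
Km_app = 17 * (1 + 62/50)
Km_app = 38.08 uM

38.08 uM


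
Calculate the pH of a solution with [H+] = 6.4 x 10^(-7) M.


pH = -log10([H+])
pH = -log10(6.4 x 10^(-7))
pH = 6.1938

6.1938


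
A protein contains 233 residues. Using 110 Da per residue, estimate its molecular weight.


MW = n_residues * 110 Da
MW = 233 * 110
MW = 25630 Da

25630 Da


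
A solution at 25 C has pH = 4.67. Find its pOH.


pOH = 14 - pH
pOH = 14 - 4.67
pOH = 9.33

9.33


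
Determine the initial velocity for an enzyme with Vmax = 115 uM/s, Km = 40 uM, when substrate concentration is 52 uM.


v = Vmax * [S] / (Km + [S])
v = 115 * 52 / (40 + 52)
v = 65.0 uM/s

65.0 uM/s


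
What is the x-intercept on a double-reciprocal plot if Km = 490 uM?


x-intercept = -1/Km
= -1/490
= -0.002 1/uM

-0.002 1/uM


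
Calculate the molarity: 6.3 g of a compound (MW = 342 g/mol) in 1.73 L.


C = (mass / MW) / volume
C = (6.3 / 342) / 1.73
C = 0.0106 M

0.0106 M


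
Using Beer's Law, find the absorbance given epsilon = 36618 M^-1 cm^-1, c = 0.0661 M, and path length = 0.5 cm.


A = epsilon * c * l
A = 36618 * 0.0661 * 0.5
A = 1210.2249

1210.2249


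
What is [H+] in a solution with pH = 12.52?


[H+] = 10^(-pH)
[H+] = 10^(-12.52)
[H+] = 3.020e-13 M

3.020e-13 M


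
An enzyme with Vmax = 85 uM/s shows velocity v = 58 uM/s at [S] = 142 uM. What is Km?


Km = [S] * (Vmax - v) / v
Km = 142 * (85 - 58) / 58
Km = 66.1034 uM

66.1034 uM


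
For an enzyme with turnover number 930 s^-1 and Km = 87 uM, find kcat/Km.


Catalytic efficiency = kcat / Km
= 930 / 87
= 10.6897 uM^-1*s^-1

10.6897 uM^-1*s^-1


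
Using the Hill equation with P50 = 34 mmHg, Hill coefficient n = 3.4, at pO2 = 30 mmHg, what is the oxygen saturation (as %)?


Y = pO2^n / (P50^n + pO2^n)
Y = 30^3.4 / (34^3.4 + 30^3.4)
Y = 39.52%

39.52%


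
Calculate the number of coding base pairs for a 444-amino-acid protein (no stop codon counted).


Each amino acid = 1 codon = 3 bp
bp = 444 * 3 = 1332 bp

1332 bp


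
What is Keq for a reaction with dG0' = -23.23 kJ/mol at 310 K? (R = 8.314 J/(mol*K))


Keq = exp(-dG0 * 1000 / (R * T))
Keq = exp(-(-23.23) * 1000 / (8.314 * 310))
Keq = 8210.496

8210.496


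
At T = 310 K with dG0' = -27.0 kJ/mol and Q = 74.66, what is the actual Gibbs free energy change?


dG = dG0' + RT * ln(Q) / 1000
dG = -27.0 + 8.314 * 310 * ln(74.66) / 1000
dG = -15.8841 kJ/mol

-15.8841 kJ/mol


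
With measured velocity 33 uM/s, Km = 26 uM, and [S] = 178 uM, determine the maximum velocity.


Vmax = v * (Km + [S]) / [S]
Vmax = 33 * (26 + 178) / 178
Vmax = 37.8202 uM/s

37.8202 uM/s


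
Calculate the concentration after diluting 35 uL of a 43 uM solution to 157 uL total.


C2 = C1 * V1 / V2
C2 = 43 * 35 / 157
C2 = 9.586 uM

9.586 uM


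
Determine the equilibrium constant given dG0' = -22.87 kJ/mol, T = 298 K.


Keq = exp(-dG0 * 1000 / (R * T))
Keq = exp(-(-22.87) * 1000 / (8.314 * 298))
Keq = 10206.8205

10206.8205


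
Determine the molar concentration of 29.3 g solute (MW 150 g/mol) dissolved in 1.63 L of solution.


C = (mass / MW) / volume
C = (29.3 / 150) / 1.63
C = 0.1198 M

0.1198 M


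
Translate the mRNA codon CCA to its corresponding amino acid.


Standard genetic code lookup.
Codon CCA -> Pro

Pro


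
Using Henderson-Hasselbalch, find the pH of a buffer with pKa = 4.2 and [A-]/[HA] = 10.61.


pH = pKa + log10([A-]/[HA])
pH = 4.2 + log10(10.61)
pH = 5.2257

5.2257


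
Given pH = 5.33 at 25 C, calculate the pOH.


pOH = 14 - pH
pOH = 14 - 5.33
pOH = 8.67

8.67


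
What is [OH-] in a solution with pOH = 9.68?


[OH-] = 10^(-pOH)
[OH-] = 10^(-9.68)
[OH-] = 2.089e-10 M

2.089e-10 M


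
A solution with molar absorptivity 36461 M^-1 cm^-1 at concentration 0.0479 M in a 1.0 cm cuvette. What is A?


A = epsilon * c * l
A = 36461 * 0.0479 * 1.0
A = 1746.4819

1746.4819


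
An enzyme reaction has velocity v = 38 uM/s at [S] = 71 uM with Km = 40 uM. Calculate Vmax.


Vmax = v * (Km + [S]) / [S]
Vmax = 38 * (40 + 71) / 71
Vmax = 59.4085 uM/s

59.4085 uM/s


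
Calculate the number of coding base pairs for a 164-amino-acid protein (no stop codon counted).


Each amino acid = 1 codon = 3 bp
bp = 164 * 3 = 492 bp

492 bp


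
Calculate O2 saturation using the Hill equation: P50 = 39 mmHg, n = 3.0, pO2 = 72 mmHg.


Y = pO2^n / (P50^n + pO2^n)
Y = 72^3.0 / (39^3.0 + 72^3.0)
Y = 86.29%

86.29%


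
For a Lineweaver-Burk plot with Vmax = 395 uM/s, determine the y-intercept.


y-intercept = 1/Vmax
= 1/395
= 0.0025 s/uM

0.0025 s/uM


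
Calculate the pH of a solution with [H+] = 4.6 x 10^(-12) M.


pH = -log10([H+])
pH = -log10(4.6 x 10^(-12))
pH = 11.3372

11.3372


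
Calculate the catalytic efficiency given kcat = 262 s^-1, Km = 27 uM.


Catalytic efficiency = kcat / Km
= 262 / 27
= 9.7037 uM^-1*s^-1

9.7037 uM^-1*s^-1


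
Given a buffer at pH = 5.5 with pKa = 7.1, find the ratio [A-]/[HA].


[A-]/[HA] = 10^(pH - pKa)
= 10^(5.5 - 7.1)
= 0.0251

0.0251


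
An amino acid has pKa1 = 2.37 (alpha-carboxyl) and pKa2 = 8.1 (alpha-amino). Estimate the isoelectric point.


pI = (pKa1 + pKa2) / 2
pI = (2.37 + 8.1) / 2
pI = 5.235

5.235


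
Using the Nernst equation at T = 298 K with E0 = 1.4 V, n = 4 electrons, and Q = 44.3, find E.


E = E0 - (RT/nF) * ln(Q)
E = 1.4 - (8.314 * 298 / (4 * 96485)) * ln(44.3)
E = 1.3757 V

1.3757 V


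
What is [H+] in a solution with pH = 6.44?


[H+] = 10^(-pH)
[H+] = 10^(-6.44)
[H+] = 3.631e-07 M

3.631e-07 M


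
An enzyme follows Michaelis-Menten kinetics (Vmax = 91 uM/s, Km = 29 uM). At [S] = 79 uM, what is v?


v = Vmax * [S] / (Km + [S])
v = 91 * 79 / (29 + 79)
v = 66.5648 uM/s

66.5648 uM/s


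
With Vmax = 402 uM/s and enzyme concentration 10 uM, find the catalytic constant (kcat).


kcat = Vmax / [E]t
kcat = 402 / 10
kcat = 40.2 s^-1

40.2 s^-1


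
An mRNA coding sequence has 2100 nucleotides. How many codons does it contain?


codons = nucleotides / 3
codons = 2100 / 3 = 700

700


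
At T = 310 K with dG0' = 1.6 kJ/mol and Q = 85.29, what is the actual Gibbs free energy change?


dG = dG0' + RT * ln(Q) / 1000
dG = 1.6 + 8.314 * 310 * ln(85.29) / 1000
dG = 13.059 kJ/mol

13.059 kJ/mol


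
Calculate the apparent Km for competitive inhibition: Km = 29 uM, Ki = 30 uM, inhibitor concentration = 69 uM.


Km_app = Km * (1 + [I]/Ki)
Km_app = 29 * (1 + 69/30)
Km_app = 95.7 uM

95.7 uM


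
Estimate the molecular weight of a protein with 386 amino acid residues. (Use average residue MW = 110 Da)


MW = n_residues * 110 Da
MW = 386 * 110
MW = 42460 Da

42460 Da


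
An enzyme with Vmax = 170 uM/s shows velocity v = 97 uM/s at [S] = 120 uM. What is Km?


Km = [S] * (Vmax - v) / v
Km = 120 * (170 - 97) / 97
Km = 90.3093 uM

90.3093 uM


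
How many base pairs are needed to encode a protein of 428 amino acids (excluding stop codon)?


Each amino acid = 1 codon = 3 bp
bp = 428 * 3 = 1284 bp

1284 bp


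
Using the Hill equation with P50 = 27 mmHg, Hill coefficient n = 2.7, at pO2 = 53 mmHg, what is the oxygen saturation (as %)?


Y = pO2^n / (P50^n + pO2^n)
Y = 53^2.7 / (27^2.7 + 53^2.7)
Y = 86.07%

86.07%


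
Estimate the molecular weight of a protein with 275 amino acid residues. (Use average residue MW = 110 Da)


MW = n_residues * 110 Da
MW = 275 * 110
MW = 30250 Da

30250 Da


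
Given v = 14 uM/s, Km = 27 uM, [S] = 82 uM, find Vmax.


Vmax = v * (Km + [S]) / [S]
Vmax = 14 * (27 + 82) / 82
Vmax = 18.6098 uM/s

18.6098 uM/s


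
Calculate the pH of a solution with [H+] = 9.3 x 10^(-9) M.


pH = -log10([H+])
pH = -log10(9.3 x 10^(-9))
pH = 8.0315

8.0315


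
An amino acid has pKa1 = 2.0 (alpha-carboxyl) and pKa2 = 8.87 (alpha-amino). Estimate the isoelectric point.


pI = (pKa1 + pKa2) / 2
pI = (2.0 + 8.87) / 2
pI = 5.435

5.435


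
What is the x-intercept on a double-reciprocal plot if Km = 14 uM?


x-intercept = -1/Km
= -1/14
= -0.0714 1/uM

-0.0714 1/uM


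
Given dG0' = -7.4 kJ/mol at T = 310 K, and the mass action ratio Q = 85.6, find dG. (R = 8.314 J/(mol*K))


dG = dG0' + RT * ln(Q) / 1000
dG = -7.4 + 8.314 * 310 * ln(85.6) / 1000
dG = 4.0684 kJ/mol

4.0684 kJ/mol


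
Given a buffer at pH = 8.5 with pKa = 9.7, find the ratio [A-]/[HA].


[A-]/[HA] = 10^(pH - pKa)
= 10^(8.5 - 9.7)
= 0.0631

0.0631


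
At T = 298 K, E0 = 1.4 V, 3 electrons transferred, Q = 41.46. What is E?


E = E0 - (RT/nF) * ln(Q)
E = 1.4 - (8.314 * 298 / (3 * 96485)) * ln(41.46)
E = 1.3681 V

1.3681 V


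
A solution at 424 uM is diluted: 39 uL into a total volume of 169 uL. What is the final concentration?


C2 = C1 * V1 / V2
C2 = 424 * 39 / 169
C2 = 97.8462 uM

97.8462 uM


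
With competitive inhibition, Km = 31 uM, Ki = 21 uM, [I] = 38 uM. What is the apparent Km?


Km_app = Km * (1 + [I]/Ki)
Km_app = 31 * (1 + 38/21)
Km_app = 87.0952 uM

87.0952 uM


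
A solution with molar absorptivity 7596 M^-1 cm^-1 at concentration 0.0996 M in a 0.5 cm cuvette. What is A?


A = epsilon * c * l
A = 7596 * 0.0996 * 0.5
A = 378.2808

378.2808


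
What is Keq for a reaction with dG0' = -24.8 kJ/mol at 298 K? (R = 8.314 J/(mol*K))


Keq = exp(-dG0 * 1000 / (R * T))
Keq = exp(-(-24.8) * 1000 / (8.314 * 298))
Keq = 22243.3845

22243.3845


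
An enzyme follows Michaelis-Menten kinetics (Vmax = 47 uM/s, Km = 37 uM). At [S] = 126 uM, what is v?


v = Vmax * [S] / (Km + [S])
v = 47 * 126 / (37 + 126)
v = 36.3313 uM/s

36.3313 uM/s


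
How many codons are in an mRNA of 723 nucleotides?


codons = nucleotides / 3
codons = 723 / 3 = 241

241


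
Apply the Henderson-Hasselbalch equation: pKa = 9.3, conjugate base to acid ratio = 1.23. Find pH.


pH = pKa + log10([A-]/[HA])
pH = 9.3 + log10(1.23)
pH = 9.3899

9.3899


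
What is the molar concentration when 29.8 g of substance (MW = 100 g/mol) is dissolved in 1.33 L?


C = (mass / MW) / volume
C = (29.8 / 100) / 1.33
C = 0.2241 M

0.2241 M


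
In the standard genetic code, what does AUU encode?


Standard genetic code lookup.
Codon AUU -> Ile

Ile


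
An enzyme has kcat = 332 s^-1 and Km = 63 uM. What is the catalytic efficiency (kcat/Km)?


Catalytic efficiency = kcat / Km
= 332 / 63
= 5.2698 uM^-1*s^-1

5.2698 uM^-1*s^-1


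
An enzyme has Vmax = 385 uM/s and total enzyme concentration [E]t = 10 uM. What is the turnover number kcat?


kcat = Vmax / [E]t
kcat = 385 / 10
kcat = 38.5 s^-1

38.5 s^-1


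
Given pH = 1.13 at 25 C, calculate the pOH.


pOH = 14 - pH
pOH = 14 - 1.13
pOH = 12.87

12.87


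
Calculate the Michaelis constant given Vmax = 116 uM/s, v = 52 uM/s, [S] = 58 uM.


Km = [S] * (Vmax - v) / v
Km = 58 * (116 - 52) / 52
Km = 71.3846 uM

71.3846 uM


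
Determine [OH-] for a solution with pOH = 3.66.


[OH-] = 10^(-pOH)
[OH-] = 10^(-3.66)
[OH-] = 2.188e-04 M

2.188e-04 M


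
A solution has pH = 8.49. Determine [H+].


[H+] = 10^(-pH)
[H+] = 10^(-8.49)
[H+] = 3.236e-09 M

3.236e-09 M


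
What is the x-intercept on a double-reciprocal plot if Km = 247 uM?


x-intercept = -1/Km
= -1/247
= -0.004 1/uM

-0.004 1/uM


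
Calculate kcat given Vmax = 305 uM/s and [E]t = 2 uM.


kcat = Vmax / [E]t
kcat = 305 / 2
kcat = 152.5 s^-1

152.5 s^-1


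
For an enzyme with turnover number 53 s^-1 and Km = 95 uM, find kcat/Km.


Catalytic efficiency = kcat / Km
= 53 / 95
= 0.5579 uM^-1*s^-1

0.5579 uM^-1*s^-1


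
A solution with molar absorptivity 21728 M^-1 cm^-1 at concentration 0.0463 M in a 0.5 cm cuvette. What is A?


A = epsilon * c * l
A = 21728 * 0.0463 * 0.5
A = 503.0032

503.0032


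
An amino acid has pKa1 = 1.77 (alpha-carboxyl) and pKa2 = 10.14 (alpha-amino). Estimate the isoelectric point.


pI = (pKa1 + pKa2) / 2
pI = (1.77 + 10.14) / 2
pI = 5.955

5.955


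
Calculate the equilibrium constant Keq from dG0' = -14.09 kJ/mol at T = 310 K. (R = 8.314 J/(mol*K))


Keq = exp(-dG0 * 1000 / (R * T))
Keq = exp(-(-14.09) * 1000 / (8.314 * 310))
Keq = 236.7197

236.7197


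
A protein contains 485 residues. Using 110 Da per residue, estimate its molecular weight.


MW = n_residues * 110 Da
MW = 485 * 110
MW = 53350 Da

53350 Da


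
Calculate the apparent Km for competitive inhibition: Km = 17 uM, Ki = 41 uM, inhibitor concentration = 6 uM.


Km_app = Km * (1 + [I]/Ki)
Km_app = 17 * (1 + 6/41)
Km_app = 19.4878 uM

19.4878 uM


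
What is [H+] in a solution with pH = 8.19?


[H+] = 10^(-pH)
[H+] = 10^(-8.19)
[H+] = 6.457e-09 M

6.457e-09 M


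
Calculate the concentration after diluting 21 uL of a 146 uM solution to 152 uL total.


C2 = C1 * V1 / V2
C2 = 146 * 21 / 152
C2 = 20.1711 uM

20.1711 uM


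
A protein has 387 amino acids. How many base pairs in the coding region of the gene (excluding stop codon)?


Each amino acid = 1 codon = 3 bp
bp = 387 * 3 = 1161 bp

1161 bp


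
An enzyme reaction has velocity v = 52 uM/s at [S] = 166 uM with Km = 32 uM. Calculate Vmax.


Vmax = v * (Km + [S]) / [S]
Vmax = 52 * (32 + 166) / 166
Vmax = 62.0241 uM/s

62.0241 uM/s


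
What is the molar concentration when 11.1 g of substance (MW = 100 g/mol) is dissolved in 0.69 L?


C = (mass / MW) / volume
C = (11.1 / 100) / 0.69
C = 0.1609 M

0.1609 M


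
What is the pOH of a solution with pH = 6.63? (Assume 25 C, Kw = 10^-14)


pOH = 14 - pH
pOH = 14 - 6.63
pOH = 7.37

7.37


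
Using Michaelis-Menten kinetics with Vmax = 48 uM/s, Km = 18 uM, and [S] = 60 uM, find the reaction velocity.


v = Vmax * [S] / (Km + [S])
v = 48 * 60 / (18 + 60)
v = 36.9231 uM/s

36.9231 uM/s


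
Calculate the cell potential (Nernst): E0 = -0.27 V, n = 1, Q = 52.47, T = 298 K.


E = E0 - (RT/nF) * ln(Q)
E = -0.27 - (8.314 * 298 / (1 * 96485)) * ln(52.47)
E = -0.3717 V

-0.3717 V


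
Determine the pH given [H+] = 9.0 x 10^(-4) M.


pH = -log10([H+])
pH = -log10(9.0 x 10^(-4))
pH = 3.0458

3.0458


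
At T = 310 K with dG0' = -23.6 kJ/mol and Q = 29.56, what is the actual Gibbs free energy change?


dG = dG0' + RT * ln(Q) / 1000
dG = -23.6 + 8.314 * 310 * ln(29.56) / 1000
dG = -14.872 kJ/mol

-14.872 kJ/mol


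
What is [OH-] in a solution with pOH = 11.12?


[OH-] = 10^(-pOH)
[OH-] = 10^(-11.12)
[OH-] = 7.586e-12 M

7.586e-12 M


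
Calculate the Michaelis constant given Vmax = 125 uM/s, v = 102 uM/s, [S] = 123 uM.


Km = [S] * (Vmax - v) / v
Km = 123 * (125 - 102) / 102
Km = 27.7353 uM

27.7353 uM


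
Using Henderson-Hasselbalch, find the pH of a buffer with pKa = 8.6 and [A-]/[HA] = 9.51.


pH = pKa + log10([A-]/[HA])
pH = 8.6 + log10(9.51)
pH = 9.5782

9.5782


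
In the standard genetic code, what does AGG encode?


Standard genetic code lookup.
Codon AGG -> Arg

Arg


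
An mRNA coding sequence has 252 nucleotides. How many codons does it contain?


codons = nucleotides / 3
codons = 252 / 3 = 84

84


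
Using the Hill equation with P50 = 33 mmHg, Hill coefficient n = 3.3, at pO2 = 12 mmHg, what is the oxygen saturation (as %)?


Y = pO2^n / (P50^n + pO2^n)
Y = 12^3.3 / (33^3.3 + 12^3.3)
Y = 3.43%

3.43%


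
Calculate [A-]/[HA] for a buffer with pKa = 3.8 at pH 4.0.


[A-]/[HA] = 10^(pH - pKa)
= 10^(4.0 - 3.8)
= 1.5849

1.5849


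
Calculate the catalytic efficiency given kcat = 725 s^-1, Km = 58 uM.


Catalytic efficiency = kcat / Km
= 725 / 58
= 12.5 uM^-1*s^-1

12.5 uM^-1*s^-1


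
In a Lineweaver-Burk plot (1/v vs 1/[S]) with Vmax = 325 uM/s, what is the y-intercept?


y-intercept = 1/Vmax
= 1/325
= 0.0031 s/uM

0.0031 s/uM


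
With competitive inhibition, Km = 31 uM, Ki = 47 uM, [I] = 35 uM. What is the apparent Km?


Km_app = Km * (1 + [I]/Ki)
Km_app = 31 * (1 + 35/47)
Km_app = 54.0851 uM

54.0851 uM


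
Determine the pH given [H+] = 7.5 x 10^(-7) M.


pH = -log10([H+])
pH = -log10(7.5 x 10^(-7))
pH = 6.1249

6.1249


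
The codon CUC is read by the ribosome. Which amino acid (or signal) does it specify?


Standard genetic code lookup.
Codon CUC -> Leu

Leu


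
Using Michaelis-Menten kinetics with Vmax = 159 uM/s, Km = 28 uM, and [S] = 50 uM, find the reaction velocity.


v = Vmax * [S] / (Km + [S])
v = 159 * 50 / (28 + 50)
v = 101.9231 uM/s

101.9231 uM/s


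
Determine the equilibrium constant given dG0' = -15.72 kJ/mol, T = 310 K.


Keq = exp(-dG0 * 1000 / (R * T))
Keq = exp(-(-15.72) * 1000 / (8.314 * 310))
Keq = 445.551

445.551


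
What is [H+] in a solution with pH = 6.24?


[H+] = 10^(-pH)
[H+] = 10^(-6.24)
[H+] = 5.754e-07 M

5.754e-07 M


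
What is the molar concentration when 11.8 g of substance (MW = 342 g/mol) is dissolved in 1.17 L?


C = (mass / MW) / volume
C = (11.8 / 342) / 1.17
C = 0.0295 M

0.0295 M


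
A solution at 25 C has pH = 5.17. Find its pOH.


pOH = 14 - pH
pOH = 14 - 5.17
pOH = 8.83

8.83


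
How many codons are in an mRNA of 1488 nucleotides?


codons = nucleotides / 3
codons = 1488 / 3 = 496

496


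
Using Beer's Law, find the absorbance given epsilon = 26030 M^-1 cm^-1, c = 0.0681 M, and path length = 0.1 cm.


A = epsilon * c * l
A = 26030 * 0.0681 * 0.1
A = 177.2643

177.2643


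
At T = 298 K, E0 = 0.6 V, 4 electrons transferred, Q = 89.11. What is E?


E = E0 - (RT/nF) * ln(Q)
E = 0.6 - (8.314 * 298 / (4 * 96485)) * ln(89.11)
E = 0.5712 V

0.5712 V


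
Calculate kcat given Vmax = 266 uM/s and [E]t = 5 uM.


kcat = Vmax / [E]t
kcat = 266 / 5
kcat = 53.2 s^-1

53.2 s^-1


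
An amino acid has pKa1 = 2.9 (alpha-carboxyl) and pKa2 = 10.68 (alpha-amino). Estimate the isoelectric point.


pI = (pKa1 + pKa2) / 2
pI = (2.9 + 10.68) / 2
pI = 6.79

6.79


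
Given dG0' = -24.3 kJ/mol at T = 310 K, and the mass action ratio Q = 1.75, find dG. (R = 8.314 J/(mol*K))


dG = dG0' + RT * ln(Q) / 1000
dG = -24.3 + 8.314 * 310 * ln(1.75) / 1000
dG = -22.8577 kJ/mol

-22.8577 kJ/mol


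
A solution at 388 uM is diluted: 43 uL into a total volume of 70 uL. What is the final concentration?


C2 = C1 * V1 / V2
C2 = 388 * 43 / 70
C2 = 238.3429 uM

238.3429 uM


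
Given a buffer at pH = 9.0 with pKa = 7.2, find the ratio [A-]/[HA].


[A-]/[HA] = 10^(pH - pKa)
= 10^(9.0 - 7.2)
= 63.0957

63.0957


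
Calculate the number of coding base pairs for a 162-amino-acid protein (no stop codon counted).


Each amino acid = 1 codon = 3 bp
bp = 162 * 3 = 486 bp

486 bp


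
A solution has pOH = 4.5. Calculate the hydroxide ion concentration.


[OH-] = 10^(-pOH)
[OH-] = 10^(-4.5)
[OH-] = 3.162e-05 M

3.162e-05 M


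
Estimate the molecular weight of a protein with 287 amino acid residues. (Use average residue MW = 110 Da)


MW = n_residues * 110 Da
MW = 287 * 110
MW = 31570 Da

31570 Da


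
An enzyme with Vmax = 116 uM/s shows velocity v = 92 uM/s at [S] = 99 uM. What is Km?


Km = [S] * (Vmax - v) / v
Km = 99 * (116 - 92) / 92
Km = 25.8261 uM

25.8261 uM


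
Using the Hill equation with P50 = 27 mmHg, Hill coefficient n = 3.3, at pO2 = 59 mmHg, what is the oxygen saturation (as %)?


Y = pO2^n / (P50^n + pO2^n)
Y = 59^3.3 / (27^3.3 + 59^3.3)
Y = 92.95%

92.95%


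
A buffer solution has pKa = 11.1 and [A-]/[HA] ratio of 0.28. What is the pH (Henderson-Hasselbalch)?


pH = pKa + log10([A-]/[HA])
pH = 11.1 + log10(0.28)
pH = 10.5472

10.5472


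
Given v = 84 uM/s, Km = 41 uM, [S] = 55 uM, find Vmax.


Vmax = v * (Km + [S]) / [S]
Vmax = 84 * (41 + 55) / 55
Vmax = 146.6182 uM/s

146.6182 uM/s


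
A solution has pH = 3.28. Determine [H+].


[H+] = 10^(-pH)
[H+] = 10^(-3.28)
[H+] = 5.248e-04 M

5.248e-04 M


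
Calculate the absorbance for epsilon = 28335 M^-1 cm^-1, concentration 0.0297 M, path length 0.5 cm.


A = epsilon * c * l
A = 28335 * 0.0297 * 0.5
A = 420.7747

420.7747


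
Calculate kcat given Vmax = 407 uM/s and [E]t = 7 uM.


kcat = Vmax / [E]t
kcat = 407 / 7
kcat = 58.1429 s^-1

58.1429 s^-1


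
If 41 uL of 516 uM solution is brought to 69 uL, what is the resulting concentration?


C2 = C1 * V1 / V2
C2 = 516 * 41 / 69
C2 = 306.6087 uM

306.6087 uM


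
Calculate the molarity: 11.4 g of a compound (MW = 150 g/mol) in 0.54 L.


C = (mass / MW) / volume
C = (11.4 / 150) / 0.54
C = 0.1407 M

0.1407 M


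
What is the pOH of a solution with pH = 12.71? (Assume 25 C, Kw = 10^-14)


pOH = 14 - pH
pOH = 14 - 12.71
pOH = 1.29

1.29


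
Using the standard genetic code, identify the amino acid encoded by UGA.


Standard genetic code lookup.
Codon UGA -> Stop

Stop


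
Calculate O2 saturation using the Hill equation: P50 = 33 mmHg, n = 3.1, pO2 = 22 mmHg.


Y = pO2^n / (P50^n + pO2^n)
Y = 22^3.1 / (33^3.1 + 22^3.1)
Y = 22.15%

22.15%


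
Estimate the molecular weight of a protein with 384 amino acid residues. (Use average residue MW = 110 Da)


MW = n_residues * 110 Da
MW = 384 * 110
MW = 42240 Da

42240 Da


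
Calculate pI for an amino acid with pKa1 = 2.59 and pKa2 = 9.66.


pI = (pKa1 + pKa2) / 2
pI = (2.59 + 9.66) / 2
pI = 6.125

6.125


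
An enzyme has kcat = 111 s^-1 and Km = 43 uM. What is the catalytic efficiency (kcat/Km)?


Catalytic efficiency = kcat / Km
= 111 / 43
= 2.5814 uM^-1*s^-1

2.5814 uM^-1*s^-1


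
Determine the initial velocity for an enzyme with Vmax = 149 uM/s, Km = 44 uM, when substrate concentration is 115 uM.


v = Vmax * [S] / (Km + [S])
v = 149 * 115 / (44 + 115)
v = 107.7673 uM/s

107.7673 uM/s


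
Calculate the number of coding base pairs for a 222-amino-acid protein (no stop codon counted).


Each amino acid = 1 codon = 3 bp
bp = 222 * 3 = 666 bp

666 bp


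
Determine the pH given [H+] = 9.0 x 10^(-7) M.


pH = -log10([H+])
pH = -log10(9.0 x 10^(-7))
pH = 6.0458

6.0458


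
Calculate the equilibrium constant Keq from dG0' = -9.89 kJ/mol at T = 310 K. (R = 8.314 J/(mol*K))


Keq = exp(-dG0 * 1000 / (R * T))
Keq = exp(-(-9.89) * 1000 / (8.314 * 310))
Keq = 46.3995

46.3995


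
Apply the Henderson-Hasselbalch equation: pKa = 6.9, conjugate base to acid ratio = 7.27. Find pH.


pH = pKa + log10([A-]/[HA])
pH = 6.9 + log10(7.27)
pH = 7.7615

7.7615


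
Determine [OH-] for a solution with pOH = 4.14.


[OH-] = 10^(-pOH)
[OH-] = 10^(-4.14)
[OH-] = 7.244e-05 M

7.244e-05 M


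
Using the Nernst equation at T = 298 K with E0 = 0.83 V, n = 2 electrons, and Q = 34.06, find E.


E = E0 - (RT/nF) * ln(Q)
E = 0.83 - (8.314 * 298 / (2 * 96485)) * ln(34.06)
E = 0.7847 V

0.7847 V


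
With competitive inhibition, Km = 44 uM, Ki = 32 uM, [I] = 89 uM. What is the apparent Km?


Km_app = Km * (1 + [I]/Ki)
Km_app = 44 * (1 + 89/32)
Km_app = 166.375 uM

166.375 uM


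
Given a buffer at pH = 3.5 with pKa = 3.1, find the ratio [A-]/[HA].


[A-]/[HA] = 10^(pH - pKa)
= 10^(3.5 - 3.1)
= 2.5119

2.5119


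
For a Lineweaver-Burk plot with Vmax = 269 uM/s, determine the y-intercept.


y-intercept = 1/Vmax
= 1/269
= 0.0037 s/uM

0.0037 s/uM


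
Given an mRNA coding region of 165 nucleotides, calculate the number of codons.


codons = nucleotides / 3
codons = 165 / 3 = 55

55


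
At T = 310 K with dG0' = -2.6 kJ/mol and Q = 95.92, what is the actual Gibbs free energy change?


dG = dG0' + RT * ln(Q) / 1000
dG = -2.6 + 8.314 * 310 * ln(95.92) / 1000
dG = 9.1617 kJ/mol

9.1617 kJ/mol


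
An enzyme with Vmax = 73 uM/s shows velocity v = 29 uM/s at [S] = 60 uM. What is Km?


Km = [S] * (Vmax - v) / v
Km = 60 * (73 - 29) / 29
Km = 91.0345 uM

91.0345 uM


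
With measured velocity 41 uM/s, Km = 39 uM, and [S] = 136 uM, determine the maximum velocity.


Vmax = v * (Km + [S]) / [S]
Vmax = 41 * (39 + 136) / 136
Vmax = 52.7574 uM/s

52.7574 uM/s


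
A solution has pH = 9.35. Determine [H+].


[H+] = 10^(-pH)
[H+] = 10^(-9.35)
[H+] = 4.467e-10 M

4.467e-10 M


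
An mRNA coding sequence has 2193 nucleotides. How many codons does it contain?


codons = nucleotides / 3
codons = 2193 / 3 = 731

731


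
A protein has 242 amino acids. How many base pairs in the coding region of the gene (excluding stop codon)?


Each amino acid = 1 codon = 3 bp
bp = 242 * 3 = 726 bp

726 bp


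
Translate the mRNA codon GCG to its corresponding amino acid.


Standard genetic code lookup.
Codon GCG -> Ala

Ala


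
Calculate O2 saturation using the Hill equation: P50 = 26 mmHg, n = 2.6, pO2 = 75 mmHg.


Y = pO2^n / (P50^n + pO2^n)
Y = 75^2.6 / (26^2.6 + 75^2.6)
Y = 94.02%

94.02%


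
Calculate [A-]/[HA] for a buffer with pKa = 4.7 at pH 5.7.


[A-]/[HA] = 10^(pH - pKa)
= 10^(5.7 - 4.7)
= 10.0

10.0


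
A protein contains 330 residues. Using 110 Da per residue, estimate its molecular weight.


MW = n_residues * 110 Da
MW = 330 * 110
MW = 36300 Da

36300 Da


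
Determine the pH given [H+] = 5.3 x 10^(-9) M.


pH = -log10([H+])
pH = -log10(5.3 x 10^(-9))
pH = 8.2757

8.2757


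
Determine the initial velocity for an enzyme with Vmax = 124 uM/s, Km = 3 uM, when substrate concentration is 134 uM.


v = Vmax * [S] / (Km + [S])
v = 124 * 134 / (3 + 134)
v = 121.2847 uM/s

121.2847 uM/s


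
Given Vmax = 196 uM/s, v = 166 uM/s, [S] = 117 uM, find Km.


Km = [S] * (Vmax - v) / v
Km = 117 * (196 - 166) / 166
Km = 21.1446 uM

21.1446 uM


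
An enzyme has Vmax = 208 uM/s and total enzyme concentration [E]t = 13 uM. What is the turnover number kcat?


kcat = Vmax / [E]t
kcat = 208 / 13
kcat = 16.0 s^-1

16.0 s^-1


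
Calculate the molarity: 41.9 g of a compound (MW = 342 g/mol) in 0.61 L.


C = (mass / MW) / volume
C = (41.9 / 342) / 0.61
C = 0.2008 M

0.2008 M


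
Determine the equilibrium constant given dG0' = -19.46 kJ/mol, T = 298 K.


Keq = exp(-dG0 * 1000 / (R * T))
Keq = exp(-(-19.46) * 1000 / (8.314 * 298))
Keq = 2577.2133

2577.2133


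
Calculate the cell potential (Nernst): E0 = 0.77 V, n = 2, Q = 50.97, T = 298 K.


E = E0 - (RT/nF) * ln(Q)
E = 0.77 - (8.314 * 298 / (2 * 96485)) * ln(50.97)
E = 0.7195 V

0.7195 V


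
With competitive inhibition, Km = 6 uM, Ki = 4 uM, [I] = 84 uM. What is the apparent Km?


Km_app = Km * (1 + [I]/Ki)
Km_app = 6 * (1 + 84/4)
Km_app = 132.0 uM

132.0 uM


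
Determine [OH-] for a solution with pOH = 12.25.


[OH-] = 10^(-pOH)
[OH-] = 10^(-12.25)
[OH-] = 5.623e-13 M

5.623e-13 M


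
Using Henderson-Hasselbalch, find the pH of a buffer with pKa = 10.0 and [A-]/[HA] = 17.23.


pH = pKa + log10([A-]/[HA])
pH = 10.0 + log10(17.23)
pH = 11.2363

11.2363


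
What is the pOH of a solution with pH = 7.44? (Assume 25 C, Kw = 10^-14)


pOH = 14 - pH
pOH = 14 - 7.44
pOH = 6.56

6.56


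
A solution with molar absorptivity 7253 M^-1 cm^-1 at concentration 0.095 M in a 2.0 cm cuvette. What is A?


A = epsilon * c * l
A = 7253 * 0.095 * 2.0
A = 1378.07

1378.07


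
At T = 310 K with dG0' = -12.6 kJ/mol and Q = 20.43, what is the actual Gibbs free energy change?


dG = dG0' + RT * ln(Q) / 1000
dG = -12.6 + 8.314 * 310 * ln(20.43) / 1000
dG = -4.8242 kJ/mol

-4.8242 kJ/mol


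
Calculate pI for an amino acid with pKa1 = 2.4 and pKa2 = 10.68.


pI = (pKa1 + pKa2) / 2
pI = (2.4 + 10.68) / 2
pI = 6.54

6.54


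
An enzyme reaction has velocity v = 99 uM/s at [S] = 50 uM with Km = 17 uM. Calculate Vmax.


Vmax = v * (Km + [S]) / [S]
Vmax = 99 * (17 + 50) / 50
Vmax = 132.66 uM/s

132.66 uM/s


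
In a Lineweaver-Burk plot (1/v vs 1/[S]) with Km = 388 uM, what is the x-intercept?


x-intercept = -1/Km
= -1/388
= -0.0026 1/uM

-0.0026 1/uM


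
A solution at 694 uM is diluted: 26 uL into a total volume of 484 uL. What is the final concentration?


C2 = C1 * V1 / V2
C2 = 694 * 26 / 484
C2 = 37.281 uM

37.281 uM


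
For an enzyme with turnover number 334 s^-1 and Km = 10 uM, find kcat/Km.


Catalytic efficiency = kcat / Km
= 334 / 10
= 33.4 uM^-1*s^-1

33.4 uM^-1*s^-1


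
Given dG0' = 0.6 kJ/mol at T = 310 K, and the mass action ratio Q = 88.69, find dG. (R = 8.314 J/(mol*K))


dG = dG0' + RT * ln(Q) / 1000
dG = 0.6 + 8.314 * 310 * ln(88.69) / 1000
dG = 12.1597 kJ/mol

12.1597 kJ/mol


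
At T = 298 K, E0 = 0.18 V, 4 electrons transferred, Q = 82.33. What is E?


E = E0 - (RT/nF) * ln(Q)
E = 0.18 - (8.314 * 298 / (4 * 96485)) * ln(82.33)
E = 0.1517 V

0.1517 V


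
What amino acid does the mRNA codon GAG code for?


Standard genetic code lookup.
Codon GAG -> Glu

Glu


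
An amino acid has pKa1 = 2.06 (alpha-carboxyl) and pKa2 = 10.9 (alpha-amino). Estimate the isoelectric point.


pI = (pKa1 + pKa2) / 2
pI = (2.06 + 10.9) / 2
pI = 6.48

6.48


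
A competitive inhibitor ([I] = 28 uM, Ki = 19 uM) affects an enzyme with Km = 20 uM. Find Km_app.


Km_app = Km * (1 + [I]/Ki)
Km_app = 20 * (1 + 28/19)
Km_app = 49.4737 uM

49.4737 uM


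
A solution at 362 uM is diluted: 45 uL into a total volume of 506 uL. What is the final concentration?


C2 = C1 * V1 / V2
C2 = 362 * 45 / 506
C2 = 32.1937 uM

32.1937 uM


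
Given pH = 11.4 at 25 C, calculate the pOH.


pOH = 14 - pH
pOH = 14 - 11.4
pOH = 2.6

2.6


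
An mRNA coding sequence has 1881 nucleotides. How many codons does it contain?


codons = nucleotides / 3
codons = 1881 / 3 = 627

627


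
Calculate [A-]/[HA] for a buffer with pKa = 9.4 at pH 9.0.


[A-]/[HA] = 10^(pH - pKa)
= 10^(9.0 - 9.4)
= 0.3981

0.3981


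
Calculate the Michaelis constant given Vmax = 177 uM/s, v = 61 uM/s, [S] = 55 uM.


Km = [S] * (Vmax - v) / v
Km = 55 * (177 - 61) / 61
Km = 104.5902 uM

104.5902 uM


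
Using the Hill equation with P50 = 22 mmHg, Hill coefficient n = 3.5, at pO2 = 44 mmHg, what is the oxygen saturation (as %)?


Y = pO2^n / (P50^n + pO2^n)
Y = 44^3.5 / (22^3.5 + 44^3.5)
Y = 91.88%

91.88%


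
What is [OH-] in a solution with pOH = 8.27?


[OH-] = 10^(-pOH)
[OH-] = 10^(-8.27)
[OH-] = 5.370e-09 M

5.370e-09 M


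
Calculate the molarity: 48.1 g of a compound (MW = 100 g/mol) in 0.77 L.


C = (mass / MW) / volume
C = (48.1 / 100) / 0.77
C = 0.6247 M

0.6247 M


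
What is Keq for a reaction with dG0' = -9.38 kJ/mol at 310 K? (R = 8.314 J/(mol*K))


Keq = exp(-dG0 * 1000 / (R * T))
Keq = exp(-(-9.38) * 1000 / (8.314 * 310))
Keq = 38.0694

38.0694
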